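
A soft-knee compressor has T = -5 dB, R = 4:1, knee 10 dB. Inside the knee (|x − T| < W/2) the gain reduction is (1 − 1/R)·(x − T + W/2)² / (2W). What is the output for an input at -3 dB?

-4.8375 dB

x − T + W/2 = -3 − (-5) + 5 = 7.
GR = (1 − 1/4) × 7² / 20 = 0.75 × 49 / 20 = 1.8375 dB.
Output = -3 − 1.8375 = -4.8375 dB.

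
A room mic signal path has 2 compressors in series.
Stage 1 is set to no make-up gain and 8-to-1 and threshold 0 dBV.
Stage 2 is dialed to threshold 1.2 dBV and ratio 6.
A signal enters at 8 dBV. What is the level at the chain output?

1 dBV

Stage 1: overshoot 8 dB → 8/8 = 1 dB → 1 dBV.
Stage 2: 1 dBV is at or below the 1.2 dBV threshold — no compression; output 1 dBV.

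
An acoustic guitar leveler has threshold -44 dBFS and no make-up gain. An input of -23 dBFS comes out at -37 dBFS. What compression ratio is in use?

Input overshoot = -23 − (-44) = 21 dB; output overshoot = -37 − (-44) = 7 dB.
Ratio = 21 / 7 = 3.

3:1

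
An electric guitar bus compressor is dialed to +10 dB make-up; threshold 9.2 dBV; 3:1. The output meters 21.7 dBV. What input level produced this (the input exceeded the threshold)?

16.7 dBV

Before make-up, the level was 21.7 − 10 = 11.7 dBV.
The compressed level sits 11.7 − 9.2 = 2.5 dB over threshold.
Input overshoot = R × output overshoot = 7.5 dB → input = 9.2 + 7.5 = 16.7 dBV.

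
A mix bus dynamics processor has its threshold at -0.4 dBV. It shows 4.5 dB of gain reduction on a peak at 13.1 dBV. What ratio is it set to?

Input overshoot = 13.1 − (-0.4) = 13.5 dB.
Output overshoot = 13.5 − 4.5 = 9 dB.
Ratio = input overshoot / output overshoot = 13.5 / 9 = 1.5.

1.5:1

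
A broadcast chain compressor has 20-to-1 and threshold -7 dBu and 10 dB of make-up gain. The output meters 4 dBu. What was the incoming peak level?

Before make-up, the level was 4 − 10 = -6 dBu.
Post-compression overshoot = -6 − (-7) = 1 dB.
Input overshoot = R × output overshoot = 20 dB → input = -7 + 20 = 13 dBu.

13 dBu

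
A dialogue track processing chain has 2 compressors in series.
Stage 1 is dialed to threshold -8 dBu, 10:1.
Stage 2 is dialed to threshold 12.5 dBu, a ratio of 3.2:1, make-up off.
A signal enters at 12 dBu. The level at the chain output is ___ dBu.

Stage 1: 12 dBu is 20 dB over -8 dBu; at 10:1 that becomes 2 dB over, giving -6 dBu.
Stage 2: -6 dBu ≤ 12.5 dBu, so stage 2 doesn't engage; output -6 dBu.

-6 dBu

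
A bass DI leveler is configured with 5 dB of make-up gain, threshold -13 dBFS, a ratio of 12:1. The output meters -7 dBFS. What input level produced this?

-1 dBFS

Stripping the +5 dB make-up gives -12 dBFS at the gain stage.
The compressed level sits -12 − (-13) = 1 dB over threshold.
Before 12:1 compression the overshoot was 1 × 12 = 12 dB, so input = -13 + 12 = -1 dBFS.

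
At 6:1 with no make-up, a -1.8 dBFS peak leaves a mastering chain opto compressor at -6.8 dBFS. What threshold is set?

Let T be the threshold. Output overshoot = (input overshoot)/R, so -6.8 − T = (-1.8 − T)/6.
6·(-6.8 − T) = -1.8 − T → 5·T = -40.8 − (-1.8) = -39.
T = -39/5 = -7.8 dBFS.

-7.8 dBFS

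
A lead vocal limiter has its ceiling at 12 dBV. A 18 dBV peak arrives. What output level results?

A brickwall limiter is an ∞:1 compressor: any input above the ceiling is clamped to 12 dBV.

12 dBV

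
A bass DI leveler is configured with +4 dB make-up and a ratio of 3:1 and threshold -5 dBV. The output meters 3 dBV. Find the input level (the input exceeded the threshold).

Stripping the +4 dB make-up gives -1 dBV at the gain stage.
The compressed level sits -1 − (-5) = 4 dB over threshold.
Input overshoot = R × output overshoot = 12 dB → input = -5 + 12 = 7 dBV.

7 dBV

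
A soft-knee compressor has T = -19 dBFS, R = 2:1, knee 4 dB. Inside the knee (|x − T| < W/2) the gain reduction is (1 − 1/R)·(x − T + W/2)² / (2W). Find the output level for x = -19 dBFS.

x − T + W/2 = -19 − (-19) + 2 = 2.
GR = (1 − 1/2) × 2² / 8 = 0.5 × 4 / 8 = 0.25 dB.
Output = -19 − 0.25 = -19.25 dBFS.

-19.25 dBFS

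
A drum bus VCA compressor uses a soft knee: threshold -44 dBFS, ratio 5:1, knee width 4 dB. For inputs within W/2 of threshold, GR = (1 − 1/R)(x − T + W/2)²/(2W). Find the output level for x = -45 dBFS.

-45.1 dBFS

x − T + W/2 = -45 − (-44) + 2 = 1.
GR = (1 − 1/5) × 1² / 8 = 0.8 × 1 / 8 = 0.1 dB.
Output = -45 − 0.1 = -45.1 dBFS.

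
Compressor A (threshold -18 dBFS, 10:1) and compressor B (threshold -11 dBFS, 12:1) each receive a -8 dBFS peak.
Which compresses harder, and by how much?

A, by 6.25 dB

A: 10 dB over, compressed to 1 dB over, so 9 dB of GR.
B: 3 dB over, compressed to 0.25 dB over, so 2.75 dB of GR.
A applies 6.25 dB more gain reduction.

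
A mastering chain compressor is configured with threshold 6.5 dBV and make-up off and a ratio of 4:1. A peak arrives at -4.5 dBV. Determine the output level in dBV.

-4.5 dBV

-4.5 dBV is 11 dB below the 6.5 dBV threshold, so no gain reduction is applied.
Output = input = -4.5 dBV.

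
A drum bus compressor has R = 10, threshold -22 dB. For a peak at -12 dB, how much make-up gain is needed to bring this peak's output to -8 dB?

13 dB

The peak compresses to -22 + 10/10 = -21 dB.
To reach -8 dB requires -8 − (-21) = 13 dB of make-up.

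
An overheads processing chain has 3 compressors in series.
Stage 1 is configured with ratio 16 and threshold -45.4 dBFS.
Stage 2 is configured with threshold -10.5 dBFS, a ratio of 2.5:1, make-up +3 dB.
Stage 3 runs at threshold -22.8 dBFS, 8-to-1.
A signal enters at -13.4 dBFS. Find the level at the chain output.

Stage 1: 32 dB above -45.4 dBFS, reduced 16:1 to 2 dB above → -43.4 dBFS.
Stage 2: -43.4 dBFS ≤ -10.5 dBFS, so stage 2 doesn't engage; make-up brings it to -40.4 dBFS.
Stage 3: -40.4 dBFS ≤ -22.8 dBFS, so stage 3 doesn't engage; output -40.4 dBFS.

-40.4 dBFS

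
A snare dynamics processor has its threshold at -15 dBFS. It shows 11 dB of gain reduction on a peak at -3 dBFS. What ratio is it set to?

Input overshoot = -3 − (-15) = 12 dB.
Output overshoot = 12 − 11 = 1 dB.
Ratio = input overshoot / output overshoot = 12 / 1 = 12.

12:1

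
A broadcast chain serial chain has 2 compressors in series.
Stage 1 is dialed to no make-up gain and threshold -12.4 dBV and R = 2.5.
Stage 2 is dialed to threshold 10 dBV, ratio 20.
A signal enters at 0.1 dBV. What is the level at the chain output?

-7.4 dBV

Stage 1: overshoot 12.5 dB → 12.5/2.5 = 5 dB → -7.4 dBV.
Stage 2: -7.4 dBV is at or below the 10 dBV threshold — no compression; output -7.4 dBV.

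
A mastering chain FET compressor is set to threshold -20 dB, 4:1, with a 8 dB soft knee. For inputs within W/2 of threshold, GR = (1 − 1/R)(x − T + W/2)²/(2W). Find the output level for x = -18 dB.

-19.6875 dB

x − T + W/2 = -18 − (-20) + 4 = 6.
GR = (1 − 1/4) × 6² / 16 = 0.75 × 36 / 16 = 1.6875 dB.
Output = -18 − 1.6875 = -19.6875 dB.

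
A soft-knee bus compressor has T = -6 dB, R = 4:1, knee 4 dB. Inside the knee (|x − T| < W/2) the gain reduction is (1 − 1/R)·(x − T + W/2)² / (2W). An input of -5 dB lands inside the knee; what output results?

-5.84375 dB

x − T + W/2 = -5 − (-6) + 2 = 3.
GR = (1 − 1/4) × 3² / 8 = 0.75 × 9 / 8 = 0.84375 dB.
Output = -5 − 0.84375 = -5.84375 dB.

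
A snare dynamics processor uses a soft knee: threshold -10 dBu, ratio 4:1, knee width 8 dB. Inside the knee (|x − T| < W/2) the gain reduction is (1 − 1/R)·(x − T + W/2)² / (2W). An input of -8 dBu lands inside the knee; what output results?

-9.6875 dBu

x − T + W/2 = -8 − (-10) + 4 = 6.
GR = (1 − 1/4) × 6² / 16 = 0.75 × 36 / 16 = 1.6875 dB.
Output = -8 − 1.6875 = -9.6875 dBu.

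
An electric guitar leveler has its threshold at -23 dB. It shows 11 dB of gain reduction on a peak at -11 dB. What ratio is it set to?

12:1

Input overshoot = -11 − (-23) = 12 dB.
Output overshoot = 12 − 11 = 1 dB.
Ratio = input overshoot / output overshoot = 12 / 1 = 12.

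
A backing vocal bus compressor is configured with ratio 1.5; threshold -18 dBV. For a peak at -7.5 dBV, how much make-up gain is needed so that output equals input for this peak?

3.5 dB

The peak compresses to -18 + 10.5/1.5 = -11 dBV.
To reach -7.5 dBV requires -7.5 − (-11) = 3.5 dB of make-up.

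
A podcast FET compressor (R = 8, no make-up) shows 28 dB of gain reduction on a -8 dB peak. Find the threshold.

-40 dB

Gain reduction = -8 − (-36) = 28 dB; output overshoot = GR / (R − 1) = 28 / 7 = 4 dB.
Threshold = output − output overshoot = -36 − 4 = -40 dB.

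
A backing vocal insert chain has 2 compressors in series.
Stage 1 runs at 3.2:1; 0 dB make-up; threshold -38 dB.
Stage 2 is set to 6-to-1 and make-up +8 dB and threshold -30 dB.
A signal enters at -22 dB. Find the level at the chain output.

Stage 1: 16 dB above -38 dB, reduced 3.2:1 to 5 dB above → -33 dB.
Stage 2: -33 dB ≤ -30 dB, so stage 2 doesn't engage; make-up brings it to -25 dB.

-25 dB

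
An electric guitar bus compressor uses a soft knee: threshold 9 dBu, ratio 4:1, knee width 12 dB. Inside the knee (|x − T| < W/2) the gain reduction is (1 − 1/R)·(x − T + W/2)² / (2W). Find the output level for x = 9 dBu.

7.875 dBu

x − T + W/2 = 9 − 9 + 6 = 6.
GR = (1 − 1/4) × 6² / 24 = 0.75 × 36 / 24 = 1.125 dB.
Output = 9 − 1.125 = 7.875 dBu.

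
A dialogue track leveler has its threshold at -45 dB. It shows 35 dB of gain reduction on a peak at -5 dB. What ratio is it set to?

8:1

Input overshoot = -5 − (-45) = 40 dB.
Output overshoot = 40 − 35 = 5 dB.
Ratio = input overshoot / output overshoot = 40 / 5 = 8.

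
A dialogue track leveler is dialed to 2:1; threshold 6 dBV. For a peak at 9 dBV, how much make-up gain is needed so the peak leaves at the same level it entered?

1.5 dB

The peak compresses to 6 + 3/2 = 7.5 dBV.
To reach 9 dBV requires 9 − 7.5 = 1.5 dB of make-up.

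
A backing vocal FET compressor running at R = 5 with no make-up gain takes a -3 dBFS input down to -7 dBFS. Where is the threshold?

-8 dBFS

Let T be the threshold. Output overshoot = (input overshoot)/R, so -7 − T = (-3 − T)/5.
5·(-7 − T) = -3 − T → 4·T = -35 − (-3) = -32.
T = -32/4 = -8 dBFS.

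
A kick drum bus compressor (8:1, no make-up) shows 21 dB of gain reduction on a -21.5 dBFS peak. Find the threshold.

Input is 24 dB above T (since output overshoot × R = input overshoot: (-42.5 − T)·8 = -21.5 − T gives T = -45.5 dBFS).
Check: -45.5 + (-21.5 − (-45.5))/8 = -45.5 + 3 = -42.5 dBFS. ✓

-45.5 dBFS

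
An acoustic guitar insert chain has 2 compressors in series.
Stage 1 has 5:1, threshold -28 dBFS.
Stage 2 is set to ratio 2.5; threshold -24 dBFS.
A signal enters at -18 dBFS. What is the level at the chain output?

-26 dBFS

Stage 1: -18 dBFS is 10 dB over -28 dBFS; at 5:1 that becomes 2 dB over, giving -26 dBFS.
Stage 2: -26 dBFS ≤ -24 dBFS, so stage 2 doesn't engage; output -26 dBFS.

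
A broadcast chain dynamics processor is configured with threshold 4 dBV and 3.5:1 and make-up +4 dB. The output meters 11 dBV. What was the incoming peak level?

Stripping the +4 dB make-up gives 7 dBV at the gain stage.
That's 3 dB above the 4 dBV threshold.
Input overshoot = R × output overshoot = 10.5 dB → input = 4 + 10.5 = 14.5 dBV.

14.5 dBV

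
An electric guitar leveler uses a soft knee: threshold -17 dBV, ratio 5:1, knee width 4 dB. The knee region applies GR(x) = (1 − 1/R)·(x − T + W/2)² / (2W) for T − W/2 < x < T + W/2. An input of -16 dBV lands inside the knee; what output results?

-16.9 dBV

x − T + W/2 = -16 − (-17) + 2 = 3.
GR = (1 − 1/5) × 3² / 8 = 0.8 × 9 / 8 = 0.9 dB.
Output = -16 − 0.9 = -16.9 dBV.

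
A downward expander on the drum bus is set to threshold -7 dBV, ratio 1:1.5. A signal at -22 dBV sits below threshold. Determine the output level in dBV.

-29.5 dBV

The input is 15 dB below the -7 dBV threshold.
A 1:1.5 expander multiplies undershoot by 1.5: 15 × 1.5 = 22.5 dB below threshold.
Output = -7 − 22.5 = -29.5 dBV.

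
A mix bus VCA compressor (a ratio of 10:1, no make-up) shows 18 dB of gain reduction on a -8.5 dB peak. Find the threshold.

Gain reduction = -8.5 − (-26.5) = 18 dB; output overshoot = GR / (R − 1) = 18 / 9 = 2 dB.
Threshold = output − output overshoot = -26.5 − 2 = -28.5 dB.

-28.5 dB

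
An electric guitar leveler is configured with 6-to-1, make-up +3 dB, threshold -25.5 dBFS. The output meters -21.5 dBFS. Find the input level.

-19.5 dBFS

Before make-up, the level was -21.5 − 3 = -24.5 dBFS.
The compressed level sits -24.5 − (-25.5) = 1 dB over threshold.
Undo the ratio: input overshoot = 1 × 6 = 6 dB, giving input = -19.5 dBFS.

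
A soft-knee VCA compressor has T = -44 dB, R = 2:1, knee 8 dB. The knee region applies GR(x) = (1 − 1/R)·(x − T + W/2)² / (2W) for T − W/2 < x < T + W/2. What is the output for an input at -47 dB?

x − T + W/2 = -47 − (-44) + 4 = 1.
GR = (1 − 1/2) × 1² / 16 = 0.5 × 1 / 16 = 0.03125 dB.
Output = -47 − 0.03125 = -47.03125 dB.

-47.03125 dB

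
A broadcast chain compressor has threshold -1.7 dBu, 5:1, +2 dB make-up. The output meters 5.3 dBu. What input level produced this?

Stripping the +2 dB make-up gives 3.3 dBu at the gain stage.
The compressed level sits 3.3 − (-1.7) = 5 dB over threshold.
Input overshoot = R × output overshoot = 25 dB → input = -1.7 + 25 = 23.3 dBu.

23.3 dBu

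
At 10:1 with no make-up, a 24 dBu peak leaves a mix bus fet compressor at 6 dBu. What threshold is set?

4 dBu

Input is 20 dB above T (since output overshoot × R = input overshoot: (6 − T)·10 = 24 − T gives T = 4 dBu).
Check: 4 + (24 − 4)/10 = 4 + 2 = 6 dBu. ✓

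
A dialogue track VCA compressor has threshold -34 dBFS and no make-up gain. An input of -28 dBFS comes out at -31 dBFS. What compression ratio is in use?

2:1

Input overshoot = -28 − (-34) = 6 dB; output overshoot = -31 − (-34) = 3 dB.
Ratio = 6 / 3 = 2.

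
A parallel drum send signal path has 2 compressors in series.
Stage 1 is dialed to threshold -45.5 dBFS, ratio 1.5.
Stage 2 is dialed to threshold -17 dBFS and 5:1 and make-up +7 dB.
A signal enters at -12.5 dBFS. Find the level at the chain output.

-16.5 dBFS

Stage 1: 33 dB above -45.5 dBFS, reduced 1.5:1 to 22 dB above → -23.5 dBFS.
Stage 2: -23.5 dBFS ≤ -17 dBFS, so stage 2 doesn't engage; make-up brings it to -16.5 dBFS.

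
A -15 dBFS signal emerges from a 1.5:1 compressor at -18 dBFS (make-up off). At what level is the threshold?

Let T be the threshold. Output overshoot = (input overshoot)/R, so -18 − T = (-15 − T)/1.5.
1.5·(-18 − T) = -15 − T → 0.5·T = -27 − (-15) = -12.
T = -12/0.5 = -24 dBFS.

-24 dBFS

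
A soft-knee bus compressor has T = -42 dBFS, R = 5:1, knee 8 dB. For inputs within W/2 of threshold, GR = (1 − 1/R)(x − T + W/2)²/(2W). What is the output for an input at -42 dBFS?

-42.8 dBFS

x − T + W/2 = -42 − (-42) + 4 = 4.
GR = (1 − 1/5) × 4² / 16 = 0.8 × 16 / 16 = 0.8 dB.
Output = -42 − 0.8 = -42.8 dBFS.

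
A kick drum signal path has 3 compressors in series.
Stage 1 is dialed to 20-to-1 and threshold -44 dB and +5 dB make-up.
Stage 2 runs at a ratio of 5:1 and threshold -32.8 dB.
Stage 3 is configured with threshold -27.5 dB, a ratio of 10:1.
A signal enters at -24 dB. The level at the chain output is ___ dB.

Stage 1: overshoot 20 dB → 20/20 = 1 dB → -43 dB; +5 dB make-up → -38 dB.
Stage 2: below threshold (-38 ≤ -32.8); passes unchanged; output -38 dB.
Stage 3: -38 dB ≤ -27.5 dB, so stage 3 doesn't engage; output -38 dB.

-38 dB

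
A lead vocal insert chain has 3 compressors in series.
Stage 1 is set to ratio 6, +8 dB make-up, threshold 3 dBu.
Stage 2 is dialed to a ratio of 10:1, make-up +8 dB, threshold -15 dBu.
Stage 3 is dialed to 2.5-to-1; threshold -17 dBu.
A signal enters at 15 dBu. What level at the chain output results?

Stage 1: 12 dB above 3 dBu, reduced 6:1 to 2 dB above → 5 dBu; +8 dB make-up → 13 dBu.
Stage 2: overshoot 28 dB → 28/10 = 2.8 dB → -12.2 dBu; +8 dB make-up → -4.2 dBu.
Stage 3: -4.2 dBu is 12.8 dB over -17 dBu; at 2.5:1 that becomes 5.12 dB over, giving -11.88 dBu.

-11.88 dBu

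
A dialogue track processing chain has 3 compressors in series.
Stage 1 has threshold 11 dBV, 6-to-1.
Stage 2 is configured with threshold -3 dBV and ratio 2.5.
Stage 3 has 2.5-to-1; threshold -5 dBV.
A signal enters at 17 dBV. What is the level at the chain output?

Stage 1: 17 dBV is 6 dB over 11 dBV; at 6:1 that becomes 1 dB over, giving 12 dBV.
Stage 2: overshoot 15 dB → 15/2.5 = 6 dB → 3 dBV.
Stage 3: 3 dBV is 8 dB over -5 dBV; at 2.5:1 that becomes 3.2 dB over, giving -1.8 dBV.

-1.8 dBV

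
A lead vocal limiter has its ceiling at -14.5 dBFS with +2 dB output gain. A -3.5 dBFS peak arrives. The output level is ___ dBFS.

The limiter clamps the peak to its -14.5 dBFS ceiling.
Output gain then adds 2 dB: -14.5 + 2 = -12.5 dBFS.

-12.5 dBFS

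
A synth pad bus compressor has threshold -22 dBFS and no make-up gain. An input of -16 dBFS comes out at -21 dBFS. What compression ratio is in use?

Input overshoot = -16 − (-22) = 6 dB; output overshoot = -21 − (-22) = 1 dB.
Ratio = 6 / 1 = 6.

6:1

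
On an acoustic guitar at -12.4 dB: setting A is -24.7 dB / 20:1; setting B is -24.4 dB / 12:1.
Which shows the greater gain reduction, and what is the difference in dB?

A, by 0.685 dB

A: overshoot 12.3 dB → output overshoot 0.615 dB → GR 11.685 dB.
B: overshoot 12 dB → output overshoot 1 dB → GR 11 dB.
Difference: 0.685 dB in favour of A.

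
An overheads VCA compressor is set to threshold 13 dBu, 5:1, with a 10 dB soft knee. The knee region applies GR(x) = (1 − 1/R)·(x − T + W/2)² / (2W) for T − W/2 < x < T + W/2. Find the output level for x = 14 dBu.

12.56 dBu

x − T + W/2 = 14 − 13 + 5 = 6.
GR = (1 − 1/5) × 6² / 20 = 0.8 × 36 / 20 = 1.44 dB.
Output = 14 − 1.44 = 12.56 dBu.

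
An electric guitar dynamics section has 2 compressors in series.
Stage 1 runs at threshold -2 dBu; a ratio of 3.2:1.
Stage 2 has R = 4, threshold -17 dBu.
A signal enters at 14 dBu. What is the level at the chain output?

Stage 1: 16 dB above -2 dBu, reduced 3.2:1 to 5 dB above → 3 dBu.
Stage 2: 20 dB above -17 dBu, reduced 4:1 to 5 dB above → -12 dBu.

-12 dBu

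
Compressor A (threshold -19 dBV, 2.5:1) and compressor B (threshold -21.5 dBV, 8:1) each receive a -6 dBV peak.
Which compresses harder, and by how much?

B, by 5.7625 dB

A: GR = 13 − 13/2.5 = 7.8 dB.
B: GR = 15.5 − 15.5/8 = 13.5625 dB.
B reduces 5.7625 dB more.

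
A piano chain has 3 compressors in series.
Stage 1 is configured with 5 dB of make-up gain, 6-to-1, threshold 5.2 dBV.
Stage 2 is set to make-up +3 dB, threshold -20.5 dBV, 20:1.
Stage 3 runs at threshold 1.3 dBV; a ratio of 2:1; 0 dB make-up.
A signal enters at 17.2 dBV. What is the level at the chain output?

Stage 1: 17.2 dBV is 12 dB over 5.2 dBV; at 6:1 that becomes 2 dB over, giving 7.2 dBV; +5 dB make-up → 12.2 dBV.
Stage 2: 32.7 dB above -20.5 dBV, reduced 20:1 to 1.635 dB above → -18.865 dBV; +3 dB make-up → -15.865 dBV.
Stage 3: -15.865 dBV ≤ 1.3 dBV, so stage 3 doesn't engage; output -15.865 dBV.

-15.865 dBV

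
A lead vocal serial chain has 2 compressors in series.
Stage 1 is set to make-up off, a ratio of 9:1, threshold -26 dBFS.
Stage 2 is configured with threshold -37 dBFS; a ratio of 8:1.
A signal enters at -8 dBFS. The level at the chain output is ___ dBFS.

Stage 1: -8 dBFS is 18 dB over -26 dBFS; at 9:1 that becomes 2 dB over, giving -24 dBFS.
Stage 2: overshoot 13 dB → 13/8 = 1.625 dB → -35.375 dBFS.

-35.375 dBFS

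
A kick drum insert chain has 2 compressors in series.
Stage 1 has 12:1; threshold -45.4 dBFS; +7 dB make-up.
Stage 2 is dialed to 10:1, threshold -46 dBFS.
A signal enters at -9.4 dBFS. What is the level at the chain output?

-44.94 dBFS

Stage 1: overshoot 36 dB → 36/12 = 3 dB → -42.4 dBFS; +7 dB make-up → -35.4 dBFS.
Stage 2: -35.4 dBFS is 10.6 dB over -46 dBFS; at 10:1 that becomes 1.06 dB over, giving -44.94 dBFS.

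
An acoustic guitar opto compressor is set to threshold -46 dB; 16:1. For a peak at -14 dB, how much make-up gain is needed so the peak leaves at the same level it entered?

30 dB

Overshoot 32 dB → 32/16 = 2 dB after compression, so the compressed level is -46 + 2 = -44 dB.
Make-up = target − compressed = -14 − (-44) = 30 dB.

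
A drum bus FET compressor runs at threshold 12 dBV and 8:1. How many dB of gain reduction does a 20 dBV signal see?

The signal is 8 dB above threshold.
After 8:1 compression the overshoot becomes 8/8 = 1 dB.
So the signal is attenuated by 8 − 1 = 7 dB.

7 dB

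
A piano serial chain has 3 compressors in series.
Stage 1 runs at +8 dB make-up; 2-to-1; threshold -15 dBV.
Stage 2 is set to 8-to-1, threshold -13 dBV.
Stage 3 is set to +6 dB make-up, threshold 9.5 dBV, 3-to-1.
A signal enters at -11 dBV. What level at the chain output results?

Stage 1: 4 dB above -15 dBV, reduced 2:1 to 2 dB above → -13 dBV; +8 dB make-up → -5 dBV.
Stage 2: 8 dB above -13 dBV, reduced 8:1 to 1 dB above → -12 dBV.
Stage 3: below threshold (-12 ≤ 9.5); passes unchanged; make-up brings it to -6 dBV.

-6 dBV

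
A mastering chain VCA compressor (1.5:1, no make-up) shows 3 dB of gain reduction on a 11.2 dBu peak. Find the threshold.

Let T be the threshold. Output overshoot = (input overshoot)/R, so 8.2 − T = (11.2 − T)/1.5.
1.5·(8.2 − T) = 11.2 − T → 0.5·T = 12.3 − 11.2 = 1.1.
T = 1.1/0.5 = 2.2 dBu.

2.2 dBu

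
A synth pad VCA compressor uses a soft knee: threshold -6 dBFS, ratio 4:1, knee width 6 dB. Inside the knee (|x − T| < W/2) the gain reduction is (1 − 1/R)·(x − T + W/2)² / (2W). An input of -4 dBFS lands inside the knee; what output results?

x − T + W/2 = -4 − (-6) + 3 = 5.
GR = (1 − 1/4) × 5² / 12 = 0.75 × 25 / 12 = 1.5625 dB.
Output = -4 − 1.5625 = -5.5625 dBFS.

-5.5625 dBFS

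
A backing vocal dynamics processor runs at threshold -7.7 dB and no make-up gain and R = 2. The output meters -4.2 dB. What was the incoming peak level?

Post-compression overshoot = -4.2 − (-7.7) = 3.5 dB.
Undo the ratio: input overshoot = 3.5 × 2 = 7 dB, giving input = -0.7 dB.

-0.7 dB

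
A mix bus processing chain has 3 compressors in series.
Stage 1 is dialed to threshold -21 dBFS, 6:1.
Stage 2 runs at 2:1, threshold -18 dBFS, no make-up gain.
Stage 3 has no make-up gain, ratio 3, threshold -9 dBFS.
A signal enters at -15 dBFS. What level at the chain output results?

Stage 1: 6 dB above -21 dBFS, reduced 6:1 to 1 dB above → -20 dBFS.
Stage 2: -20 dBFS ≤ -18 dBFS, so stage 2 doesn't engage; output -20 dBFS.
Stage 3: below threshold (-20 ≤ -9); passes unchanged; output -20 dBFS.

-20 dBFS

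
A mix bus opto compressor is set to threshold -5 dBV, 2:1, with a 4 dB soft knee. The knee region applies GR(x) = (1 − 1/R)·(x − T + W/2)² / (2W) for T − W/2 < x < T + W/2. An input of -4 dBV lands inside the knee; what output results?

-4.5625 dBV

x − T + W/2 = -4 − (-5) + 2 = 3.
GR = (1 − 1/2) × 3² / 8 = 0.5 × 9 / 8 = 0.5625 dB.
Output = -4 − 0.5625 = -4.5625 dBV.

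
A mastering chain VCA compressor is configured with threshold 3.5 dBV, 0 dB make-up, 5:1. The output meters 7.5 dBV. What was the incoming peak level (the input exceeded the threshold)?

Post-compression overshoot = 7.5 − 3.5 = 4 dB.
Undo the ratio: input overshoot = 4 × 5 = 20 dB, giving input = 23.5 dBV.

23.5 dBV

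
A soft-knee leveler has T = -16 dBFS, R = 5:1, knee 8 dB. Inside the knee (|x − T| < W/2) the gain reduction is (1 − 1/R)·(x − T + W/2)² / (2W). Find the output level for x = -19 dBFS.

-19.05 dBFS

x − T + W/2 = -19 − (-16) + 4 = 1.
GR = (1 − 1/5) × 1² / 16 = 0.8 × 1 / 16 = 0.05 dB.
Output = -19 − 0.05 = -19.05 dBFS.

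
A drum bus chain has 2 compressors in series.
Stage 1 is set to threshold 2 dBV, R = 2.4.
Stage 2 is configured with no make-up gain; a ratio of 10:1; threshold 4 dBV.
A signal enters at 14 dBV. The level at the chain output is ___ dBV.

4.3 dBV

Stage 1: 12 dB above 2 dBV, reduced 2.4:1 to 5 dB above → 7 dBV.
Stage 2: 7 dBV is 3 dB over 4 dBV; at 10:1 that becomes 0.3 dB over, giving 4.3 dBV.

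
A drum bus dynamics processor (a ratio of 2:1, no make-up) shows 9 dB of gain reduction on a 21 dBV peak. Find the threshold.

Let T be the threshold. Output overshoot = (input overshoot)/R, so 12 − T = (21 − T)/2.
2·(12 − T) = 21 − T → 1·T = 24 − 21 = 3.
T = 3/1 = 3 dBV.

3 dBV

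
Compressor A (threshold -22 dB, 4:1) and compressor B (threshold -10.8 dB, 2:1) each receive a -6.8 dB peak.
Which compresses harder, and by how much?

A, by 9.4 dB

A: 15.2 dB over, compressed to 3.8 dB over, so 11.4 dB of GR.
B: 4 dB over, compressed to 2 dB over, so 2 dB of GR.
Difference: 9.4 dB in favour of A.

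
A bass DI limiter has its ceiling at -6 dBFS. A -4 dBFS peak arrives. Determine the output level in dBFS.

A brickwall limiter is an ∞:1 compressor: any input above the ceiling is clamped to -6 dBFS.

-6 dBFS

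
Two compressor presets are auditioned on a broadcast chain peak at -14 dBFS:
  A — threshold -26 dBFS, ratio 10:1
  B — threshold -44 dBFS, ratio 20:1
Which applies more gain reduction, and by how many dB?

B, by 17.7 dB

A: 12 dB over, compressed to 1.2 dB over, so 10.8 dB of GR.
B: 30 dB over, compressed to 1.5 dB over, so 28.5 dB of GR.
B reduces 17.7 dB more.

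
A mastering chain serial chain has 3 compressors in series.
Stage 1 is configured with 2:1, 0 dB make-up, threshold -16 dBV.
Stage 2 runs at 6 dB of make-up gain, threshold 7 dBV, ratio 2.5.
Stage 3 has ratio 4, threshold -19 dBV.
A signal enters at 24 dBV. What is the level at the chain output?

-11.75 dBV

Stage 1: overshoot 40 dB → 40/2 = 20 dB → 4 dBV.
Stage 2: 4 dBV is at or below the 7 dBV threshold — no compression; make-up brings it to 10 dBV.
Stage 3: 10 dBV is 29 dB over -19 dBV; at 4:1 that becomes 7.25 dB over, giving -11.75 dBV.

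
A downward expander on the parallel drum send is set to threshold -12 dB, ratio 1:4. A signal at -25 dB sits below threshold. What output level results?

-64 dB

The input is 13 dB below the -12 dB threshold.
A 1:4 expander multiplies undershoot by 4: 13 × 4 = 52 dB below threshold.
Output = -12 − 52 = -64 dB.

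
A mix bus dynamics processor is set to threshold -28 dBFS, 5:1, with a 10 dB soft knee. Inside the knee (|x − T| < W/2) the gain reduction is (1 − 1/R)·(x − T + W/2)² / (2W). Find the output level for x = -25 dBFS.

x − T + W/2 = -25 − (-28) + 5 = 8.
GR = (1 − 1/5) × 8² / 20 = 0.8 × 64 / 20 = 2.56 dB.
Output = -25 − 2.56 = -27.56 dBFS.

-27.56 dBFS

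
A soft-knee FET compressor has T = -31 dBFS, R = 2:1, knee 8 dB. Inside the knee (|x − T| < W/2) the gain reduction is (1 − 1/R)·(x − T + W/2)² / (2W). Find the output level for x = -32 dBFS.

-32.28125 dBFS

x − T + W/2 = -32 − (-31) + 4 = 3.
GR = (1 − 1/2) × 3² / 16 = 0.5 × 9 / 16 = 0.28125 dB.
Output = -32 − 0.28125 = -32.28125 dBFS.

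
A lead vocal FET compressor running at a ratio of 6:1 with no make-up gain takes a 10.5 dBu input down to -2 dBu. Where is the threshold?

-4.5 dBu

Gain reduction = 10.5 − (-2) = 12.5 dB; output overshoot = GR / (R − 1) = 12.5 / 5 = 2.5 dB.
Threshold = output − output overshoot = -2 − 2.5 = -4.5 dBu.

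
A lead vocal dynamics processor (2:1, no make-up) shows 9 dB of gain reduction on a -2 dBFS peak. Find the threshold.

Input is 18 dB above T (since output overshoot × R = input overshoot: (-11 − T)·2 = -2 − T gives T = -20 dBFS).
Check: -20 + (-2 − (-20))/2 = -20 + 9 = -11 dBFS. ✓

-20 dBFS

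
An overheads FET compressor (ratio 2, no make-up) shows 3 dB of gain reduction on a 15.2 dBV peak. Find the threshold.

Input is 6 dB above T (since output overshoot × R = input overshoot: (12.2 − T)·2 = 15.2 − T gives T = 9.2 dBV).
Check: 9.2 + (15.2 − 9.2)/2 = 9.2 + 3 = 12.2 dBV. ✓

9.2 dBV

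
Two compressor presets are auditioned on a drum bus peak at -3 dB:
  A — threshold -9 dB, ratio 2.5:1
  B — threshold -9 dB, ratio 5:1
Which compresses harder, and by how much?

A: GR = 6 − 6/2.5 = 3.6 dB.
B: GR = 6 − 6/5 = 4.8 dB.
B reduces 1.2 dB more.

B, by 1.2 dB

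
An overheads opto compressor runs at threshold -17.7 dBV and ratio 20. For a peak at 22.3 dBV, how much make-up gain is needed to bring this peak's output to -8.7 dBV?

Without make-up, output = threshold + overshoot/20 = -17.7 + 2 = -15.7 dBV.
Gap to target: 7 dB.

7 dB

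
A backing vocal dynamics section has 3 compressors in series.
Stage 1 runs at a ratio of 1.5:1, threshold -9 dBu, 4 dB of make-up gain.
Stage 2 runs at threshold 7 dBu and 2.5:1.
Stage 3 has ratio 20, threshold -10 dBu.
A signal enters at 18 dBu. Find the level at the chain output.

Stage 1: 27 dB above -9 dBu, reduced 1.5:1 to 18 dB above → 9 dBu; +4 dB make-up → 13 dBu.
Stage 2: overshoot 6 dB → 6/2.5 = 2.4 dB → 9.4 dBu.
Stage 3: overshoot 19.4 dB → 19.4/20 = 0.97 dB → -9.03 dBu.

-9.03 dBu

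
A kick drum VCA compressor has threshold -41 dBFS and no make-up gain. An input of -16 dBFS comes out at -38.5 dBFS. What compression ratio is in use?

10:1

Input overshoot = -16 − (-41) = 25 dB; output overshoot = -38.5 − (-41) = 2.5 dB.
Ratio = 25 / 2.5 = 10.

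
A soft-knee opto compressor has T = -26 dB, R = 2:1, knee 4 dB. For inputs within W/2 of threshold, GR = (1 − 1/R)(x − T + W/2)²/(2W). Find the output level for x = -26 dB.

-26.25 dB

x − T + W/2 = -26 − (-26) + 2 = 2.
GR = (1 − 1/2) × 2² / 8 = 0.5 × 4 / 8 = 0.25 dB.
Output = -26 − 0.25 = -26.25 dB.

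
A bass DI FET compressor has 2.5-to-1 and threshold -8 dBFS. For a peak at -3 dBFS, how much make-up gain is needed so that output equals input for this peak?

3 dB

The peak compresses to -8 + 5/2.5 = -6 dBFS.
To reach -3 dBFS requires -3 − (-6) = 3 dB of make-up.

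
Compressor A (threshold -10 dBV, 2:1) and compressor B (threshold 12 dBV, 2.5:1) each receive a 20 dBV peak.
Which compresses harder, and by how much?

A: GR = 30 − 30/2 = 15 dB.
B: GR = 8 − 8/2.5 = 4.8 dB.
A applies 10.2 dB more gain reduction.

A, by 10.2 dB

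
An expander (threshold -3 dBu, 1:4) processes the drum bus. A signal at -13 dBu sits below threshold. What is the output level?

-43 dBu

Below threshold, a 1:4 expander applies gain = (4−1)×(T − x) of attenuation.
(4−1) × 10 = 30 dB, so output = -13 − 30 = -43 dBu.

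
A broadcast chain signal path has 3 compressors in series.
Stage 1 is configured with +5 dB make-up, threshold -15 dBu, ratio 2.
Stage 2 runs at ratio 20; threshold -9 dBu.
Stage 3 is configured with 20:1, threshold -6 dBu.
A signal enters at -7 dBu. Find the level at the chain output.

-8.85 dBu

Stage 1: overshoot 8 dB → 8/2 = 4 dB → -11 dBu; +5 dB make-up → -6 dBu.
Stage 2: 3 dB above -9 dBu, reduced 20:1 to 0.15 dB above → -8.85 dBu.
Stage 3: -8.85 dBu ≤ -6 dBu, so stage 3 doesn't engage; output -8.85 dBu.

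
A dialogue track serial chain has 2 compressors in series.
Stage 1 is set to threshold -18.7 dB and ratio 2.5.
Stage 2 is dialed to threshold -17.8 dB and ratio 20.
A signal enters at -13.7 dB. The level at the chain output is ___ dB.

Stage 1: -13.7 dB is 5 dB over -18.7 dB; at 2.5:1 that becomes 2 dB over, giving -16.7 dB.
Stage 2: 1.1 dB above -17.8 dB, reduced 20:1 to 0.055 dB above → -17.745 dB.

-17.745 dB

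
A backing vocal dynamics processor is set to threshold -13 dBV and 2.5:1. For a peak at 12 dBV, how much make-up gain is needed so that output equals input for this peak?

15 dB

Without make-up, output = threshold + overshoot/2.5 = -13 + 10 = -3 dBV.
Gap to target: 15 dB.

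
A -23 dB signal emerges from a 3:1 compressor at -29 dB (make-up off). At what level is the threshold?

-32 dB

Let T be the threshold. Output overshoot = (input overshoot)/R, so -29 − T = (-23 − T)/3.
3·(-29 − T) = -23 − T → 2·T = -87 − (-23) = -64.
T = -64/2 = -32 dB.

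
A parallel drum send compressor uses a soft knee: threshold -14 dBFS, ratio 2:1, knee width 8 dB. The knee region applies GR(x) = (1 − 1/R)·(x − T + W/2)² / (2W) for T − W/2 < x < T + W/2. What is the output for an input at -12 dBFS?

-13.125 dBFS

x − T + W/2 = -12 − (-14) + 4 = 6.
GR = (1 − 1/2) × 6² / 16 = 0.5 × 36 / 16 = 1.125 dB.
Output = -12 − 1.125 = -13.125 dBFS.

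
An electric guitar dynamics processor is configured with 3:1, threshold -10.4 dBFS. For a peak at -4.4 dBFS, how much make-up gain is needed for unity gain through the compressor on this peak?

4 dB

Overshoot 6 dB → 6/3 = 2 dB after compression, so the compressed level is -10.4 + 2 = -8.4 dBFS.
Make-up = target − compressed = -4.4 − (-8.4) = 4 dB.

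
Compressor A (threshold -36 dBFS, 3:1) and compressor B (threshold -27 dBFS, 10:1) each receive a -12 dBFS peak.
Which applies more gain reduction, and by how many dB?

A: 24 dB over, compressed to 8 dB over, so 16 dB of GR.
B: 15 dB over, compressed to 1.5 dB over, so 13.5 dB of GR.
A applies 2.5 dB more gain reduction.

A, by 2.5 dB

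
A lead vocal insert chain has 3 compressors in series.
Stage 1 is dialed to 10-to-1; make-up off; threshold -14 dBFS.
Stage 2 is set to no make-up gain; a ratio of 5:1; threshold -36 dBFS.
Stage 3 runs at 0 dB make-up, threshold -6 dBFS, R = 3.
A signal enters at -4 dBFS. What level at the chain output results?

-31.4 dBFS

Stage 1: -4 dBFS is 10 dB over -14 dBFS; at 10:1 that becomes 1 dB over, giving -13 dBFS.
Stage 2: 23 dB above -36 dBFS, reduced 5:1 to 4.6 dB above → -31.4 dBFS.
Stage 3: -31.4 dBFS is at or below the -6 dBFS threshold — no compression; output -31.4 dBFS.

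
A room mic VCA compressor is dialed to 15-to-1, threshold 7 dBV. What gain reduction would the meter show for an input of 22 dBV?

Overshoot = 22 − 7 = 15 dB.
A 15:1 ratio leaves 1 dB of that excess.
GR = overshoot in − overshoot out = 15 − 1 = 14 dB.

14 dB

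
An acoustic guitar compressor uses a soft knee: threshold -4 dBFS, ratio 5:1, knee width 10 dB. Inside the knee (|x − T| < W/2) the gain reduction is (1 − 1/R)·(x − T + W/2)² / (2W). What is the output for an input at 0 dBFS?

-3.24 dBFS

x − T + W/2 = 0 − (-4) + 5 = 9.
GR = (1 − 1/5) × 9² / 20 = 0.8 × 81 / 20 = 3.24 dB.
Output = 0 − 3.24 = -3.24 dBFS.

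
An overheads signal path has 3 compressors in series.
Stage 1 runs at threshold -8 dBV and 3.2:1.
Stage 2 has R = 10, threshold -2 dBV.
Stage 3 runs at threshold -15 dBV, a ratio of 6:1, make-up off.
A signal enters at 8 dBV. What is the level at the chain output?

Stage 1: 8 dBV is 16 dB over -8 dBV; at 3.2:1 that becomes 5 dB over, giving -3 dBV.
Stage 2: -3 dBV ≤ -2 dBV, so stage 2 doesn't engage; output -3 dBV.
Stage 3: 12 dB above -15 dBV, reduced 6:1 to 2 dB above → -13 dBV.

-13 dBV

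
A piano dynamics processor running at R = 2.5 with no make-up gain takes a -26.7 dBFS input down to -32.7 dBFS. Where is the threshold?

-36.7 dBFS

Let T be the threshold. Output overshoot = (input overshoot)/R, so -32.7 − T = (-26.7 − T)/2.5.
2.5·(-32.7 − T) = -26.7 − T → 1.5·T = -81.75 − (-26.7) = -55.05.
T = -55.05/1.5 = -36.7 dBFS.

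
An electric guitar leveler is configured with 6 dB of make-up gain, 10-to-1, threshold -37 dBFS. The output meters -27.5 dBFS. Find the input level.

-2 dBFS

Before make-up, the level was -27.5 − 6 = -33.5 dBFS.
Post-compression overshoot = -33.5 − (-37) = 3.5 dB.
Undo the ratio: input overshoot = 3.5 × 10 = 35 dB, giving input = -2 dBFS.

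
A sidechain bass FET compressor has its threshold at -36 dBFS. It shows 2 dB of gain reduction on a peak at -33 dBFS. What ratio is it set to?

Input overshoot = -33 − (-36) = 3 dB.
Output overshoot = 3 − 2 = 1 dB.
Ratio = input overshoot / output overshoot = 3 / 1 = 3.

3:1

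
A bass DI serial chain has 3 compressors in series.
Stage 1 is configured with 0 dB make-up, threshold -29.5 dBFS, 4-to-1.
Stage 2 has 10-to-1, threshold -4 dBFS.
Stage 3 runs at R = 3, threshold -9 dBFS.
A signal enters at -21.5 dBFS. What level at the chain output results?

Stage 1: -21.5 dBFS is 8 dB over -29.5 dBFS; at 4:1 that becomes 2 dB over, giving -27.5 dBFS.
Stage 2: below threshold (-27.5 ≤ -4); passes unchanged; output -27.5 dBFS.
Stage 3: below threshold (-27.5 ≤ -9); passes unchanged; output -27.5 dBFS.

-27.5 dBFS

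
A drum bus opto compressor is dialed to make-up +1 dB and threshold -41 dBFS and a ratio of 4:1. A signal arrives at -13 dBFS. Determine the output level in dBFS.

The input is 28 dB above the -41 dBFS threshold.
At 4:1 the overshoot is divided by 4, leaving 7 dB above threshold.
So the level is -41 + 7 = -34 dBFS; make-up adds 1 dB, giving -33 dBFS.

-33 dBFS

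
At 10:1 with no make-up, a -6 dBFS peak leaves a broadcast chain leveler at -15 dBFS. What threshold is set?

Input is 10 dB above T (since output overshoot × R = input overshoot: (-15 − T)·10 = -6 − T gives T = -16 dBFS).
Check: -16 + (-6 − (-16))/10 = -16 + 1 = -15 dBFS. ✓

-16 dBFS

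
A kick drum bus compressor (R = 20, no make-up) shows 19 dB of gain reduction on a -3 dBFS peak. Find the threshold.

Input is 20 dB above T (since output overshoot × R = input overshoot: (-22 − T)·20 = -3 − T gives T = -23 dBFS).
Check: -23 + (-3 − (-23))/20 = -23 + 1 = -22 dBFS. ✓

-23 dBFS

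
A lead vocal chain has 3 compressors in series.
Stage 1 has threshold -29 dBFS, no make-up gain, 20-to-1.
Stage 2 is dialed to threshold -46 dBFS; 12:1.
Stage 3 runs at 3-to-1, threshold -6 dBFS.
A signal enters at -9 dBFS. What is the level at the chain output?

-44.5 dBFS

Stage 1: overshoot 20 dB → 20/20 = 1 dB → -28 dBFS.
Stage 2: overshoot 18 dB → 18/12 = 1.5 dB → -44.5 dBFS.
Stage 3: -44.5 dBFS is at or below the -6 dBFS threshold — no compression; output -44.5 dBFS.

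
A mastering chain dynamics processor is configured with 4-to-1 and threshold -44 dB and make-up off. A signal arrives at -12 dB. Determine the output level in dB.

-36 dB

-12 dB sits 32 dB over threshold.
The 32 dB excess becomes 8 dB after 4:1 reduction.
Output = -44 + 8 = -36 dB.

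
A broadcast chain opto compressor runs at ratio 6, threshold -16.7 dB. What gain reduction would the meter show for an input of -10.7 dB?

Overshoot = -10.7 − (-16.7) = 6 dB.
A 6:1 ratio leaves 1 dB of that excess.
Gain reduction = 6 − 1 = 5 dB.

5 dB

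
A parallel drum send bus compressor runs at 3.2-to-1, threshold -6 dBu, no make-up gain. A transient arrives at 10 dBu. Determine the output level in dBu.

-1 dBu

The input is 16 dB above the -6 dBu threshold.
3.2:1 compression reduces that to 16/3.2 = 5 dB over.
So the level is -6 + 5 = -1 dBu.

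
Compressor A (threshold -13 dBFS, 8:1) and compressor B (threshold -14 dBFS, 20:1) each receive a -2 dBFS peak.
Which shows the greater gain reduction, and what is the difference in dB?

B, by 1.775 dB

A: 11 dB over, compressed to 1.375 dB over, so 9.625 dB of GR.
B: 12 dB over, compressed to 0.6 dB over, so 11.4 dB of GR.
Difference: 1.775 dB in favour of B.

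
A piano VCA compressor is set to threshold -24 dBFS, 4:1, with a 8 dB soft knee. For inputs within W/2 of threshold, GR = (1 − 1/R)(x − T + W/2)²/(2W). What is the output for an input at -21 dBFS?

-23.296875 dBFS

x − T + W/2 = -21 − (-24) + 4 = 7.
GR = (1 − 1/4) × 7² / 16 = 0.75 × 49 / 16 = 2.296875 dB.
Output = -21 − 2.296875 = -23.296875 dBFS.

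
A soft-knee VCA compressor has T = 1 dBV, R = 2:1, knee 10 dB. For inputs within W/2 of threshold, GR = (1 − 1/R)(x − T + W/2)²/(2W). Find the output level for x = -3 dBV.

x − T + W/2 = -3 − 1 + 5 = 1.
GR = (1 − 1/2) × 1² / 20 = 0.5 × 1 / 20 = 0.025 dB.
Output = -3 − 0.025 = -3.025 dBV.

-3.025 dBV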